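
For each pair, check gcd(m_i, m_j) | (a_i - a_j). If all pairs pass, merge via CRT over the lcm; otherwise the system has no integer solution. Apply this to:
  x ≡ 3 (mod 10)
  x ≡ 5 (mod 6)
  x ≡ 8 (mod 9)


Moduli 10, 6, 9 are not pairwise coprime, so CRT works modulo lcm(m_i) when all pairwise compatibility conditions hold.
Pairwise compatibility: gcd(m_i, m_j) must divide a_i - a_j for every pair.
Merge one congruence at a time:
  Start: x ≡ 3 (mod 10).
  Combine with x ≡ 5 (mod 6): gcd(10, 6) = 2; 5 - 3 = 2, which IS divisible by 2, so compatible.
    Write x = 3 + 10·t and substitute into x ≡ 5 (mod 6): 10·t ≡ 5 − 3 = 2 (mod 6).
    Divide the congruence (and modulus) by g = 2: 5·t ≡ 1 (mod 3).
    Reduce coefficients mod 3: 2·t ≡ 1 (mod 3).
    The inverse of 2 mod 3 is 2 (since 2·2 = 4 = 1·3 + 1), so t ≡ 2·1 = 2 ≡ 2 (mod 3).
    Then x = 3 + 10·2 = 23, valid modulo lcm(10, 6) = 30: x ≡ 23 (mod 30).
  Combine with x ≡ 8 (mod 9): gcd(30, 9) = 3; 8 - 23 = -15, which IS divisible by 3, so compatible.
    Write x = 23 + 30·t and substitute into x ≡ 8 (mod 9): 30·t ≡ 8 − 23 = -15 (mod 9).
    Divide the congruence (and modulus) by g = 3: 10·t ≡ -5 (mod 3).
    Reduce coefficients mod 3: 1·t ≡ 1 (mod 3).
    So t ≡ 1 (mod 3).
    Then x = 23 + 30·1 = 53, valid modulo lcm(30, 9) = 90: x ≡ 53 (mod 90).
Verify: 53 mod 10 = 3, 53 mod 6 = 5, 53 mod 9 = 8.

x ≡ 53 (mod 90).


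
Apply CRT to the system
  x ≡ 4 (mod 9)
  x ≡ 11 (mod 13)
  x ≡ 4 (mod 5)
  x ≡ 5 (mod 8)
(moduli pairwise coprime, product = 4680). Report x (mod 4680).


Product of moduli M = 9 · 13 · 5 · 8 = 4680.
Merge one congruence at a time:
  Start: x ≡ 4 (mod 9).
  Combine with x ≡ 11 (mod 13); new modulus lcm = 117.
    Write x = 4 + 9·t and substitute into x ≡ 11 (mod 13): 9·t ≡ 11 − 4 = 7 (mod 13).
    The inverse of 9 mod 13 is 3 (since 9·3 = 27 = 2·13 + 1), so t ≡ 3·7 = 21 ≡ 8 (mod 13).
    Then x = 4 + 9·8 = 76, valid modulo lcm(9, 13) = 117: x ≡ 76 (mod 117).
  Combine with x ≡ 4 (mod 5); new modulus lcm = 585.
    Write x = 76 + 117·t and substitute into x ≡ 4 (mod 5): 117·t ≡ 4 − 76 = -72 (mod 5).
    Reduce coefficients mod 5: 2·t ≡ 3 (mod 5).
    The inverse of 2 mod 5 is 3 (since 2·3 = 6 = 1·5 + 1), so t ≡ 3·3 = 9 ≡ 4 (mod 5).
    Then x = 76 + 117·4 = 544, valid modulo lcm(117, 5) = 585: x ≡ 544 (mod 585).
  Combine with x ≡ 5 (mod 8); new modulus lcm = 4680.
    Write x = 544 + 585·t and substitute into x ≡ 5 (mod 8): 585·t ≡ 5 − 544 = -539 (mod 8).
    Reduce coefficients mod 8: 1·t ≡ 5 (mod 8).
    So t ≡ 5 (mod 8).
    Then x = 544 + 585·5 = 3469, valid modulo lcm(585, 8) = 4680: x ≡ 3469 (mod 4680).
Verify against each original: 3469 mod 9 = 4, 3469 mod 13 = 11, 3469 mod 5 = 4, 3469 mod 8 = 5.

x ≡ 3469 (mod 4680).


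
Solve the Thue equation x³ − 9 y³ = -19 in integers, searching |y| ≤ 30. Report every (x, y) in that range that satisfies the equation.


The equation is x³ - 9y³ = -19. For fixed y, x³ = 9·y³ − 19, so a solution requires the RHS to be a perfect cube.
Strategy: iterate y from -30 to 30, compute RHS = 9·y³ − 19, and check whether it is a (positive or negative) perfect cube.
Check small values of y:
  y = 0: RHS = -19 is not a perfect cube.
  y = 1: RHS = -10 is not a perfect cube.
  y = -1: RHS = -28 is not a perfect cube.
  y = 2: RHS = 53 is not a perfect cube.
  y = -2: RHS = -91 is not a perfect cube.
  y = 3: RHS = 224 is not a perfect cube.
  y = -3: RHS = -262 is not a perfect cube.
Continuing the search up to |y| = 30 finds no solutions either.
No (x, y) in the scanned range satisfies the equation.

No integer solutions with |y| ≤ 30.


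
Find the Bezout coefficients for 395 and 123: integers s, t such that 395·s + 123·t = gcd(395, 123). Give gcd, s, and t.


Euclidean algorithm on (395, 123) — divide until remainder is 0:
  395 = 3 · 123 + 26
  123 = 4 · 26 + 19
  26 = 1 · 19 + 7
  19 = 2 · 7 + 5
  7 = 1 · 5 + 2
  5 = 2 · 2 + 1
  2 = 2 · 1 + 0
gcd(395, 123) = 1.
Track Bezout coefficients alongside the remainders: start with r₀ = 395 = a·1 + b·0 (s = 1, t = 0) and r₁ = 123 = a·0 + b·1 (s = 0, t = 1); each new remainder r_{k+1} = r_{k-1} − q_k·r_k inherits s_{k+1} = s_{k-1} − q_k·s_k, t_{k+1} = t_{k-1} − q_k·t_k, so r_k = a·s_k + b·t_k at every step:
  q = 3: r = 26, s = 1 − 3·0 = 1, t = 0 − 3·1 = -3  (check: 395·1 + 123·(-3) = 26)
  q = 4: r = 19, s = 0 − 4·1 = -4, t = 1 − 4·(-3) = 13  (check: 395·(-4) + 123·13 = 19)
  q = 1: r = 7, s = 1 − 1·(-4) = 5, t = -3 − 1·13 = -16  (check: 395·5 + 123·(-16) = 7)
  q = 2: r = 5, s = -4 − 2·5 = -14, t = 13 − 2·(-16) = 45  (check: 395·(-14) + 123·45 = 5)
  q = 1: r = 2, s = 5 − 1·(-14) = 19, t = -16 − 1·45 = -61  (check: 395·19 + 123·(-61) = 2)
  q = 2: r = 1, s = -14 − 2·19 = -52, t = 45 − 2·(-61) = 167  (check: 395·(-52) + 123·167 = 1)
The row with r = 1 (the gcd) gives the Bezout coefficients s = -52, t = 167.
Result: 395 · (-52) + 123 · (167) = 1.

gcd(395, 123) = 1; s = -52, t = 167 (check: 395·(-52) + 123·167 = 1).


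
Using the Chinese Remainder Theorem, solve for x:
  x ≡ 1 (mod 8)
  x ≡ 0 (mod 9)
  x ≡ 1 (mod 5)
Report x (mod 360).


Moduli 8, 9, 5 are pairwise coprime; by CRT there is a unique solution modulo M = 8 · 9 · 5 = 360.
Solve pairwise, accumulating the modulus:
  Start with x ≡ 1 (mod 8).
  Combine with x ≡ 0 (mod 9): since gcd(8, 9) = 1, we get a unique residue mod 72.
    Write x = 1 + 8·t and substitute into x ≡ 0 (mod 9): 8·t ≡ 0 − 1 = -1 (mod 9).
    Reduce coefficients mod 9: 8·t ≡ 8 (mod 9).
    The inverse of 8 mod 9 is 8 (since 8·8 = 64 = 7·9 + 1), so t ≡ 8·8 = 64 ≡ 1 (mod 9).
    Then x = 1 + 8·1 = 9, valid modulo lcm(8, 9) = 72: x ≡ 9 (mod 72).
  Combine with x ≡ 1 (mod 5): since gcd(72, 5) = 1, we get a unique residue mod 360.
    Write x = 9 + 72·t and substitute into x ≡ 1 (mod 5): 72·t ≡ 1 − 9 = -8 (mod 5).
    Reduce coefficients mod 5: 2·t ≡ 2 (mod 5).
    The inverse of 2 mod 5 is 3 (since 2·3 = 6 = 1·5 + 1), so t ≡ 3·2 = 6 ≡ 1 (mod 5).
    Then x = 9 + 72·1 = 81, valid modulo lcm(72, 5) = 360: x ≡ 81 (mod 360).
Verify: 81 mod 8 = 1 ✓, 81 mod 9 = 0 ✓, 81 mod 5 = 1 ✓.

x ≡ 81 (mod 360).


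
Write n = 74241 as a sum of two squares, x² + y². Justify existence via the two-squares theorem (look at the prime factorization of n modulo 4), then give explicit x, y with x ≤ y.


Step 1: Factor n = 74241 = 3^2 · 73 · 113.
Step 2: Check the mod-4 condition on each prime factor: 3 ≡ 3 (mod 4), exponent 2 (must be even); 73 ≡ 1 (mod 4), exponent 1; 113 ≡ 1 (mod 4), exponent 1.
All primes ≡ 3 (mod 4) appear to even exponent (or don't appear), so by the two-squares theorem n IS expressible as a sum of two squares.
Step 3: Build a representation. Group n = k² · m with k = 3 and m = 73 · 113 = 8249 (a product of primes ≡ 1 (mod 4)); a representation of m scales to one of n via (k·x)² + (k·y)² = k²(x² + y²). Each prime p ≡ 1 (mod 4) is itself a sum of two squares; find a² by testing p − a² for a perfect square:
  73: 73 − 1² = 72, 73 − 2² = 69, 73 − 3² = 64 = 8² ⇒ 73 = 3² + 8².
  113: 113 − 1² = 112, 113 − 2² = 109, 113 − 3² = 104, 113 − 4² = 97, 113 − 5² = 88, 113 − 6² = 77, 113 − 7² = 64 = 8² ⇒ 113 = 7² + 8².
  Combine using the Brahmagupta–Fibonacci identity (a² + b²)(c² + d²) = (ac − bd)² + (ad + bc)² = (ac + bd)² + (ad − bc)²:
  73 · 113 = 8249: from (3² + 8²)(7² + 8²), take (3·7 − 8·8, 3·8 + 8·7) = (21 − 64, 24 + 56) = (-43, 80); dropping signs (only squares matter) gives (43, 80); check 43² + 80² = 1849 + 6400 = 8249 ✓.
  Scale by k = 3: (3·43, 3·80) = (129, 240).
Step 4: Order so x ≤ y and verify: 129² + 240² = 16641 + 57600 = 74241 = n. ✓

n = 74241 = 129² + 240² (one valid representation with x ≤ y).


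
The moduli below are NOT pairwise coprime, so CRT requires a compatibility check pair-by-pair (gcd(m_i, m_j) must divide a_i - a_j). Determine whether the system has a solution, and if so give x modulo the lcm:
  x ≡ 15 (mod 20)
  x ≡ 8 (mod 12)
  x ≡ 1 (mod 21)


Moduli 20, 12, 21 are not pairwise coprime, so CRT works modulo lcm(m_i) when all pairwise compatibility conditions hold.
Pairwise compatibility: gcd(m_i, m_j) must divide a_i - a_j for every pair.
Merge one congruence at a time:
  Start: x ≡ 15 (mod 20).
  Combine with x ≡ 8 (mod 12): gcd(20, 12) = 4, and 8 - 15 = -7 is NOT divisible by 4.
    ⇒ system is inconsistent (no integer solution).

No solution (the system is inconsistent).


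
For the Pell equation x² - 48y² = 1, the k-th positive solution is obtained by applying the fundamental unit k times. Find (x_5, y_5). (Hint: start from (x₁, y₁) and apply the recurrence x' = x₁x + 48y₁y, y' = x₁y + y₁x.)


Step 1: Find the fundamental solution (x₁, y₁) of x² - 48y² = 1.
  Expand √48 as a continued fraction. a₀ = ⌊√48⌋ = 6; iterate m_{k+1} = d_k·a_k − m_k, d_{k+1} = (48 − m_{k+1}²)/d_k, a_{k+1} = ⌊(a₀ + m_{k+1})/d_{k+1}⌋ (starting m₀ = 0, d₀ = 1), with convergents p_k = a_k·p_{k-1} + p_{k-2}, q_k = a_k·q_{k-1} + q_{k-2} (p₋₁ = 1, q₋₁ = 0):
  k = 0: a₀ = 6; p₀/q₀ = 6/1; p₀² − 48·q₀² = 36 − 48 = -12.
  k = 1: m = 6, d = 12, a = ⌊(6 + 6)/12⌋ = 1; p/q = (1·6 + 1)/(1·1 + 0) = 7/1; p² − 48·q² = 49 − 48 = 1.
  The first convergent with p² − 48·q² = 1 gives the fundamental solution (x₁, y₁) = (7, 1).
Step 2: Apply the recurrence (x_{n+1}, y_{n+1}) = (x₁x_n + 48y₁y_n, x₁y_n + y₁x_n) repeatedly.
  From (x_1, y_1) = (7, 1): x_2 = 7·7 + 48·1·1 = 97; y_2 = 7·1 + 1·7 = 14.
  From (x_2, y_2) = (97, 14): x_3 = 7·97 + 48·1·14 = 1351; y_3 = 7·14 + 1·97 = 195.
  From (x_3, y_3) = (1351, 195): x_4 = 7·1351 + 48·1·195 = 18817; y_4 = 7·195 + 1·1351 = 2716.
  From (x_4, y_4) = (18817, 2716): x_5 = 7·18817 + 48·1·2716 = 262087; y_5 = 7·2716 + 1·18817 = 37829.
Step 3: Verify x_5² - 48·y_5² = 68689595569 - 68689595568 = 1 (should be 1). ✓

(x_1, y_1) = (7, 1); (x_5, y_5) = (262087, 37829).


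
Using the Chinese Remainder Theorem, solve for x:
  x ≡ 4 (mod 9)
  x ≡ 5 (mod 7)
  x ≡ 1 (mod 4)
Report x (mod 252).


Moduli 9, 7, 4 are pairwise coprime; by CRT there is a unique solution modulo M = 9 · 7 · 4 = 252.
Solve pairwise, accumulating the modulus:
  Start with x ≡ 4 (mod 9).
  Combine with x ≡ 5 (mod 7): since gcd(9, 7) = 1, we get a unique residue mod 63.
    Write x = 4 + 9·t and substitute into x ≡ 5 (mod 7): 9·t ≡ 5 − 4 = 1 (mod 7).
    Reduce coefficients mod 7: 2·t ≡ 1 (mod 7).
    The inverse of 2 mod 7 is 4 (since 2·4 = 8 = 1·7 + 1), so t ≡ 4·1 = 4 ≡ 4 (mod 7).
    Then x = 4 + 9·4 = 40, valid modulo lcm(9, 7) = 63: x ≡ 40 (mod 63).
  Combine with x ≡ 1 (mod 4): since gcd(63, 4) = 1, we get a unique residue mod 252.
    Write x = 40 + 63·t and substitute into x ≡ 1 (mod 4): 63·t ≡ 1 − 40 = -39 (mod 4).
    Reduce coefficients mod 4: 3·t ≡ 1 (mod 4).
    The inverse of 3 mod 4 is 3 (since 3·3 = 9 = 2·4 + 1), so t ≡ 3·1 = 3 ≡ 3 (mod 4).
    Then x = 40 + 63·3 = 229, valid modulo lcm(63, 4) = 252: x ≡ 229 (mod 252).
Verify: 229 mod 9 = 4 ✓, 229 mod 7 = 5 ✓, 229 mod 4 = 1 ✓.

x ≡ 229 (mod 252).


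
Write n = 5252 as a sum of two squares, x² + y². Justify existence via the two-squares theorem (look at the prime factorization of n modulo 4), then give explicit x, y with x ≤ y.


Step 1: Factor n = 5252 = 2^2 · 13 · 101.
Step 2: Check the mod-4 condition on each prime factor: 2 = 2 (special); 13 ≡ 1 (mod 4), exponent 1; 101 ≡ 1 (mod 4), exponent 1.
All primes ≡ 3 (mod 4) appear to even exponent (or don't appear), so by the two-squares theorem n IS expressible as a sum of two squares.
Step 3: Build a representation. Group n = k² · m with k = 2 and m = 13 · 101 = 1313 (a product of primes ≡ 1 (mod 4)); a representation of m scales to one of n via (k·x)² + (k·y)² = k²(x² + y²). Each prime p ≡ 1 (mod 4) is itself a sum of two squares; find a² by testing p − a² for a perfect square:
  13: 13 − 1² = 12, 13 − 2² = 9 = 3² ⇒ 13 = 2² + 3².
  101: 101 − 1² = 100 = 10² ⇒ 101 = 1² + 10².
  Combine using the Brahmagupta–Fibonacci identity (a² + b²)(c² + d²) = (ac − bd)² + (ad + bc)² = (ac + bd)² + (ad − bc)²:
  13 · 101 = 1313: from (2² + 3²)(1² + 10²), take (2·1 − 3·10, 2·10 + 3·1) = (2 − 30, 20 + 3) = (-28, 23); dropping signs (only squares matter) gives (28, 23); check 28² + 23² = 784 + 529 = 1313 ✓.
  Scale by k = 2: (2·28, 2·23) = (56, 46).
Step 4: Order so x ≤ y and verify: 46² + 56² = 2116 + 3136 = 5252 = n. ✓

n = 5252 = 46² + 56² (one valid representation with x ≤ y).


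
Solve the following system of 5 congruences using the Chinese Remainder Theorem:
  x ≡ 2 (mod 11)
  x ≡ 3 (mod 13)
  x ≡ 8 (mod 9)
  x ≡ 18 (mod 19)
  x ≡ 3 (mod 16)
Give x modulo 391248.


Product of moduli M = 11 · 13 · 9 · 19 · 16 = 391248.
Merge one congruence at a time:
  Start: x ≡ 2 (mod 11).
  Combine with x ≡ 3 (mod 13); new modulus lcm = 143.
    Write x = 2 + 11·t and substitute into x ≡ 3 (mod 13): 11·t ≡ 3 − 2 = 1 (mod 13).
    The inverse of 11 mod 13 is 6 (since 11·6 = 66 = 5·13 + 1), so t ≡ 6·1 = 6 ≡ 6 (mod 13).
    Then x = 2 + 11·6 = 68, valid modulo lcm(11, 13) = 143: x ≡ 68 (mod 143).
  Combine with x ≡ 8 (mod 9); new modulus lcm = 1287.
    Write x = 68 + 143·t and substitute into x ≡ 8 (mod 9): 143·t ≡ 8 − 68 = -60 (mod 9).
    Reduce coefficients mod 9: 8·t ≡ 3 (mod 9).
    The inverse of 8 mod 9 is 8 (since 8·8 = 64 = 7·9 + 1), so t ≡ 8·3 = 24 ≡ 6 (mod 9).
    Then x = 68 + 143·6 = 926, valid modulo lcm(143, 9) = 1287: x ≡ 926 (mod 1287).
  Combine with x ≡ 18 (mod 19); new modulus lcm = 24453.
    Write x = 926 + 1287·t and substitute into x ≡ 18 (mod 19): 1287·t ≡ 18 − 926 = -908 (mod 19).
    Reduce coefficients mod 19: 14·t ≡ 4 (mod 19).
    The inverse of 14 mod 19 is 15 (since 14·15 = 210 = 11·19 + 1), so t ≡ 15·4 = 60 ≡ 3 (mod 19).
    Then x = 926 + 1287·3 = 4787, valid modulo lcm(1287, 19) = 24453: x ≡ 4787 (mod 24453).
  Combine with x ≡ 3 (mod 16); new modulus lcm = 391248.
    Write x = 4787 + 24453·t and substitute into x ≡ 3 (mod 16): 24453·t ≡ 3 − 4787 = -4784 (mod 16).
    Reduce coefficients mod 16: 5·t ≡ 0 (mod 16).
    The inverse of 5 mod 16 is 13 (since 5·13 = 65 = 4·16 + 1), so t ≡ 13·0 = 0 ≡ 0 (mod 16).
    Then x = 4787 + 24453·0 = 4787, valid modulo lcm(24453, 16) = 391248: x ≡ 4787 (mod 391248).
Verify against each original: 4787 mod 11 = 2, 4787 mod 13 = 3, 4787 mod 9 = 8, 4787 mod 19 = 18, 4787 mod 16 = 3.

x ≡ 4787 (mod 391248).


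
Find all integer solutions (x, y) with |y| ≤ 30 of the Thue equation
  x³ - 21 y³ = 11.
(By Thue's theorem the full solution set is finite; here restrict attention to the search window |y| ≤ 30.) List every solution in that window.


The equation is x³ - 21y³ = 11. For fixed y, x³ = 21·y³ + 11, so a solution requires the RHS to be a perfect cube.
Strategy: iterate y from -30 to 30, compute RHS = 21·y³ + 11, and check whether it is a (positive or negative) perfect cube.
Check small values of y:
  y = 0: RHS = 11 is not a perfect cube.
  y = 1: RHS = 32 is not a perfect cube.
  y = -1: RHS = -10 is not a perfect cube.
  y = 2: RHS = 179 is not a perfect cube.
  y = -2: RHS = -157 is not a perfect cube.
  y = 3: RHS = 578 is not a perfect cube.
  y = -3: RHS = -556 is not a perfect cube.
Continuing the search up to |y| = 30 finds no solutions either.
No (x, y) in the scanned range satisfies the equation.

No integer solutions with |y| ≤ 30.


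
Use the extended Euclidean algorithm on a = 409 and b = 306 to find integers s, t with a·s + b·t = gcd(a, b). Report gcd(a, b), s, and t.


Euclidean algorithm on (409, 306) — divide until remainder is 0:
  409 = 1 · 306 + 103
  306 = 2 · 103 + 100
  103 = 1 · 100 + 3
  100 = 33 · 3 + 1
  3 = 3 · 1 + 0
gcd(409, 306) = 1.
Track Bezout coefficients alongside the remainders: start with r₀ = 409 = a·1 + b·0 (s = 1, t = 0) and r₁ = 306 = a·0 + b·1 (s = 0, t = 1); each new remainder r_{k+1} = r_{k-1} − q_k·r_k inherits s_{k+1} = s_{k-1} − q_k·s_k, t_{k+1} = t_{k-1} − q_k·t_k, so r_k = a·s_k + b·t_k at every step:
  q = 1: r = 103, s = 1 − 1·0 = 1, t = 0 − 1·1 = -1  (check: 409·1 + 306·(-1) = 103)
  q = 2: r = 100, s = 0 − 2·1 = -2, t = 1 − 2·(-1) = 3  (check: 409·(-2) + 306·3 = 100)
  q = 1: r = 3, s = 1 − 1·(-2) = 3, t = -1 − 1·3 = -4  (check: 409·3 + 306·(-4) = 3)
  q = 33: r = 1, s = -2 − 33·3 = -101, t = 3 − 33·(-4) = 135  (check: 409·(-101) + 306·135 = 1)
The row with r = 1 (the gcd) gives the Bezout coefficients s = -101, t = 135.
Result: 409 · (-101) + 306 · (135) = 1.

gcd(409, 306) = 1; s = -101, t = 135 (check: 409·(-101) + 306·135 = 1).


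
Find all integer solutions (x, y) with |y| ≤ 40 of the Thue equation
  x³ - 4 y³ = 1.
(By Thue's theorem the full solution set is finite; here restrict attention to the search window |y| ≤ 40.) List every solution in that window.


The equation is x³ - 4y³ = 1. For fixed y, x³ = 4·y³ + 1, so a solution requires the RHS to be a perfect cube.
Strategy: iterate y from -40 to 40, compute RHS = 4·y³ + 1, and check whether it is a (positive or negative) perfect cube.
Check small values of y:
  y = 0: RHS = 1 = (1)³ ⇒ x = 1 works.
  y = 1: RHS = 5 is not a perfect cube.
  y = -1: RHS = -3 is not a perfect cube.
  y = 2: RHS = 33 is not a perfect cube.
  y = -2: RHS = -31 is not a perfect cube.
  y = 3: RHS = 109 is not a perfect cube.
  y = -3: RHS = -107 is not a perfect cube.
Continuing the search up to |y| = 40 finds no further solutions beyond those listed.
Collected solutions: (1, 0).

Solutions (with |y| ≤ 40): (1, 0).


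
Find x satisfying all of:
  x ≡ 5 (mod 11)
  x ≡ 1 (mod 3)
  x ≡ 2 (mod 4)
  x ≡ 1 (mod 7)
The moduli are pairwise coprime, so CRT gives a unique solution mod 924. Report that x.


Product of moduli M = 11 · 3 · 4 · 7 = 924.
Merge one congruence at a time:
  Start: x ≡ 5 (mod 11).
  Combine with x ≡ 1 (mod 3); new modulus lcm = 33.
    Write x = 5 + 11·t and substitute into x ≡ 1 (mod 3): 11·t ≡ 1 − 5 = -4 (mod 3).
    Reduce coefficients mod 3: 2·t ≡ 2 (mod 3).
    The inverse of 2 mod 3 is 2 (since 2·2 = 4 = 1·3 + 1), so t ≡ 2·2 = 4 ≡ 1 (mod 3).
    Then x = 5 + 11·1 = 16, valid modulo lcm(11, 3) = 33: x ≡ 16 (mod 33).
  Combine with x ≡ 2 (mod 4); new modulus lcm = 132.
    Write x = 16 + 33·t and substitute into x ≡ 2 (mod 4): 33·t ≡ 2 − 16 = -14 (mod 4).
    Reduce coefficients mod 4: 1·t ≡ 2 (mod 4).
    So t ≡ 2 (mod 4).
    Then x = 16 + 33·2 = 82, valid modulo lcm(33, 4) = 132: x ≡ 82 (mod 132).
  Combine with x ≡ 1 (mod 7); new modulus lcm = 924.
    Write x = 82 + 132·t and substitute into x ≡ 1 (mod 7): 132·t ≡ 1 − 82 = -81 (mod 7).
    Reduce coefficients mod 7: 6·t ≡ 3 (mod 7).
    The inverse of 6 mod 7 is 6 (since 6·6 = 36 = 5·7 + 1), so t ≡ 6·3 = 18 ≡ 4 (mod 7).
    Then x = 82 + 132·4 = 610, valid modulo lcm(132, 7) = 924: x ≡ 610 (mod 924).
Verify against each original: 610 mod 11 = 5, 610 mod 3 = 1, 610 mod 4 = 2, 610 mod 7 = 1.

x ≡ 610 (mod 924).


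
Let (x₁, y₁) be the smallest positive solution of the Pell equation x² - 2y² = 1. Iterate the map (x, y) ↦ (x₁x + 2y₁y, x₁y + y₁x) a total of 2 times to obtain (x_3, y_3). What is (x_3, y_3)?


Step 1: Find the fundamental solution (x₁, y₁) of x² - 2y² = 1.
  Expand √2 as a continued fraction. a₀ = ⌊√2⌋ = 1; iterate m_{k+1} = d_k·a_k − m_k, d_{k+1} = (2 − m_{k+1}²)/d_k, a_{k+1} = ⌊(a₀ + m_{k+1})/d_{k+1}⌋ (starting m₀ = 0, d₀ = 1), with convergents p_k = a_k·p_{k-1} + p_{k-2}, q_k = a_k·q_{k-1} + q_{k-2} (p₋₁ = 1, q₋₁ = 0):
  k = 0: a₀ = 1; p₀/q₀ = 1/1; p₀² − 2·q₀² = 1 − 2 = -1.
  k = 1: m = 1, d = 1, a = ⌊(1 + 1)/1⌋ = 2; p/q = (2·1 + 1)/(2·1 + 0) = 3/2; p² − 2·q² = 9 − 8 = 1.
  The first convergent with p² − 2·q² = 1 gives the fundamental solution (x₁, y₁) = (3, 2).
Step 2: Apply the recurrence (x_{n+1}, y_{n+1}) = (x₁x_n + 2y₁y_n, x₁y_n + y₁x_n) repeatedly.
  From (x_1, y_1) = (3, 2): x_2 = 3·3 + 2·2·2 = 17; y_2 = 3·2 + 2·3 = 12.
  From (x_2, y_2) = (17, 12): x_3 = 3·17 + 2·2·12 = 99; y_3 = 3·12 + 2·17 = 70.
Step 3: Verify x_3² - 2·y_3² = 9801 - 9800 = 1 (should be 1). ✓

(x_1, y_1) = (3, 2); (x_3, y_3) = (99, 70).


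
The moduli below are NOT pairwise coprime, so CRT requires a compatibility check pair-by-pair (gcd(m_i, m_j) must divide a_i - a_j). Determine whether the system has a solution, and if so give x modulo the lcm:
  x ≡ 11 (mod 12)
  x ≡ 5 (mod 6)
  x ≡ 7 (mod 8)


Moduli 12, 6, 8 are not pairwise coprime, so CRT works modulo lcm(m_i) when all pairwise compatibility conditions hold.
Pairwise compatibility: gcd(m_i, m_j) must divide a_i - a_j for every pair.
Merge one congruence at a time:
  Start: x ≡ 11 (mod 12).
  Combine with x ≡ 5 (mod 6): gcd(12, 6) = 6; 5 - 11 = -6, which IS divisible by 6, so compatible.
    Write x = 11 + 12·t and substitute into x ≡ 5 (mod 6): 12·t ≡ 5 − 11 = -6 (mod 6).
    Divide the congruence (and modulus) by g = 6: 2·t ≡ -1 (mod 1).
    Modulo 1 every t works; take t = 0.
    Then x = 11 + 12·0 = 11, valid modulo lcm(12, 6) = 12: x ≡ 11 (mod 12).
  Combine with x ≡ 7 (mod 8): gcd(12, 8) = 4; 7 - 11 = -4, which IS divisible by 4, so compatible.
    Write x = 11 + 12·t and substitute into x ≡ 7 (mod 8): 12·t ≡ 7 − 11 = -4 (mod 8).
    Divide the congruence (and modulus) by g = 4: 3·t ≡ -1 (mod 2).
    Reduce coefficients mod 2: 1·t ≡ 1 (mod 2).
    So t ≡ 1 (mod 2).
    Then x = 11 + 12·1 = 23, valid modulo lcm(12, 8) = 24: x ≡ 23 (mod 24).
Verify: 23 mod 12 = 11, 23 mod 6 = 5, 23 mod 8 = 7.

x ≡ 23 (mod 24).


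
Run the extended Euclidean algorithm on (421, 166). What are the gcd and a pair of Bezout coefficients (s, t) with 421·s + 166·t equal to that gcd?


Euclidean algorithm on (421, 166) — divide until remainder is 0:
  421 = 2 · 166 + 89
  166 = 1 · 89 + 77
  89 = 1 · 77 + 12
  77 = 6 · 12 + 5
  12 = 2 · 5 + 2
  5 = 2 · 2 + 1
  2 = 2 · 1 + 0
gcd(421, 166) = 1.
Track Bezout coefficients alongside the remainders: start with r₀ = 421 = a·1 + b·0 (s = 1, t = 0) and r₁ = 166 = a·0 + b·1 (s = 0, t = 1); each new remainder r_{k+1} = r_{k-1} − q_k·r_k inherits s_{k+1} = s_{k-1} − q_k·s_k, t_{k+1} = t_{k-1} − q_k·t_k, so r_k = a·s_k + b·t_k at every step:
  q = 2: r = 89, s = 1 − 2·0 = 1, t = 0 − 2·1 = -2  (check: 421·1 + 166·(-2) = 89)
  q = 1: r = 77, s = 0 − 1·1 = -1, t = 1 − 1·(-2) = 3  (check: 421·(-1) + 166·3 = 77)
  q = 1: r = 12, s = 1 − 1·(-1) = 2, t = -2 − 1·3 = -5  (check: 421·2 + 166·(-5) = 12)
  q = 6: r = 5, s = -1 − 6·2 = -13, t = 3 − 6·(-5) = 33  (check: 421·(-13) + 166·33 = 5)
  q = 2: r = 2, s = 2 − 2·(-13) = 28, t = -5 − 2·33 = -71  (check: 421·28 + 166·(-71) = 2)
  q = 2: r = 1, s = -13 − 2·28 = -69, t = 33 − 2·(-71) = 175  (check: 421·(-69) + 166·175 = 1)
The row with r = 1 (the gcd) gives the Bezout coefficients s = -69, t = 175.
Result: 421 · (-69) + 166 · (175) = 1.

gcd(421, 166) = 1; s = -69, t = 175 (check: 421·(-69) + 166·175 = 1).


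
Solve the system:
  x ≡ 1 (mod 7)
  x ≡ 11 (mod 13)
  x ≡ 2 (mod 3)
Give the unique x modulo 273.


Moduli 7, 13, 3 are pairwise coprime; by CRT there is a unique solution modulo M = 7 · 13 · 3 = 273.
Solve pairwise, accumulating the modulus:
  Start with x ≡ 1 (mod 7).
  Combine with x ≡ 11 (mod 13): since gcd(7, 13) = 1, we get a unique residue mod 91.
    Write x = 1 + 7·t and substitute into x ≡ 11 (mod 13): 7·t ≡ 11 − 1 = 10 (mod 13).
    The inverse of 7 mod 13 is 2 (since 7·2 = 14 = 1·13 + 1), so t ≡ 2·10 = 20 ≡ 7 (mod 13).
    Then x = 1 + 7·7 = 50, valid modulo lcm(7, 13) = 91: x ≡ 50 (mod 91).
  Combine with x ≡ 2 (mod 3): since gcd(91, 3) = 1, we get a unique residue mod 273.
    Write x = 50 + 91·t and substitute into x ≡ 2 (mod 3): 91·t ≡ 2 − 50 = -48 (mod 3).
    Reduce coefficients mod 3: 1·t ≡ 0 (mod 3).
    So t ≡ 0 (mod 3).
    Then x = 50 + 91·0 = 50, valid modulo lcm(91, 3) = 273: x ≡ 50 (mod 273).
Verify: 50 mod 7 = 1 ✓, 50 mod 13 = 11 ✓, 50 mod 3 = 2 ✓.

x ≡ 50 (mod 273).


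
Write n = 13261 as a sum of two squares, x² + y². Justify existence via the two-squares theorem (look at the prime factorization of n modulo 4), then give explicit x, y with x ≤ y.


Step 1: Factor n = 13261 = 89 · 149.
Step 2: Check the mod-4 condition on each prime factor: 89 ≡ 1 (mod 4), exponent 1; 149 ≡ 1 (mod 4), exponent 1.
All primes ≡ 3 (mod 4) appear to even exponent (or don't appear), so by the two-squares theorem n IS expressible as a sum of two squares.
Step 3: Build a representation. Here n = 89 · 149 is a product of primes ≡ 1 (mod 4). Each prime p ≡ 1 (mod 4) is itself a sum of two squares; find a² by testing p − a² for a perfect square:
  89: 89 − 1² = 88, 89 − 2² = 85, 89 − 3² = 80, 89 − 4² = 73, 89 − 5² = 64 = 8² ⇒ 89 = 5² + 8².
  149: 149 − 1² = 148, 149 − 2² = 145, 149 − 3² = 140, 149 − 4² = 133, 149 − 5² = 124, 149 − 6² = 113, 149 − 7² = 100 = 10² ⇒ 149 = 7² + 10².
  Combine using the Brahmagupta–Fibonacci identity (a² + b²)(c² + d²) = (ac − bd)² + (ad + bc)² = (ac + bd)² + (ad − bc)²:
  89 · 149 = 13261: from (5² + 8²)(7² + 10²), take (5·7 − 8·10, 5·10 + 8·7) = (35 − 80, 50 + 56) = (-45, 106); dropping signs (only squares matter) gives (45, 106); check 45² + 106² = 2025 + 11236 = 13261 ✓.
Step 4: Order so x ≤ y and verify: 45² + 106² = 2025 + 11236 = 13261 = n. ✓

n = 13261 = 45² + 106² (one valid representation with x ≤ y).


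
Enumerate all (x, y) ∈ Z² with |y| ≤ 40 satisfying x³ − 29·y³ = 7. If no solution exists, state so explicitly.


The equation is x³ - 29y³ = 7. For fixed y, x³ = 29·y³ + 7, so a solution requires the RHS to be a perfect cube.
Strategy: iterate y from -40 to 40, compute RHS = 29·y³ + 7, and check whether it is a (positive or negative) perfect cube.
Check small values of y:
  y = 0: RHS = 7 is not a perfect cube.
  y = 1: RHS = 36 is not a perfect cube.
  y = -1: RHS = -22 is not a perfect cube.
  y = 2: RHS = 239 is not a perfect cube.
  y = -2: RHS = -225 is not a perfect cube.
  y = 3: RHS = 790 is not a perfect cube.
  y = -3: RHS = -776 is not a perfect cube.
Continuing the search up to |y| = 40 finds no solutions either.
No (x, y) in the scanned range satisfies the equation.

No integer solutions with |y| ≤ 40.


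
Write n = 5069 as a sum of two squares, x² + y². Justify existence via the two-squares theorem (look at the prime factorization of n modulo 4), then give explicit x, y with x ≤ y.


Step 1: Factor n = 5069 = 37 · 137.
Step 2: Check the mod-4 condition on each prime factor: 37 ≡ 1 (mod 4), exponent 1; 137 ≡ 1 (mod 4), exponent 1.
All primes ≡ 3 (mod 4) appear to even exponent (or don't appear), so by the two-squares theorem n IS expressible as a sum of two squares.
Step 3: Build a representation. Here n = 37 · 137 is a product of primes ≡ 1 (mod 4). Each prime p ≡ 1 (mod 4) is itself a sum of two squares; find a² by testing p − a² for a perfect square:
  37: 37 − 1² = 36 = 6² ⇒ 37 = 1² + 6².
  137: 137 − 1² = 136, 137 − 2² = 133, 137 − 3² = 128, 137 − 4² = 121 = 11² ⇒ 137 = 4² + 11².
  Combine using the Brahmagupta–Fibonacci identity (a² + b²)(c² + d²) = (ac − bd)² + (ad + bc)² = (ac + bd)² + (ad − bc)²:
  37 · 137 = 5069: from (1² + 6²)(4² + 11²), take (1·4 − 6·11, 1·11 + 6·4) = (4 − 66, 11 + 24) = (-62, 35); dropping signs (only squares matter) gives (62, 35); check 62² + 35² = 3844 + 1225 = 5069 ✓.
Step 4: Order so x ≤ y and verify: 35² + 62² = 1225 + 3844 = 5069 = n. ✓

n = 5069 = 35² + 62² (one valid representation with x ≤ y).


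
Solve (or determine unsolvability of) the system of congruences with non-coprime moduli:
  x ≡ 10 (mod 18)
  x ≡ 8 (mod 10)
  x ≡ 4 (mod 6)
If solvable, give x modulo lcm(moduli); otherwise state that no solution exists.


Moduli 18, 10, 6 are not pairwise coprime, so CRT works modulo lcm(m_i) when all pairwise compatibility conditions hold.
Pairwise compatibility: gcd(m_i, m_j) must divide a_i - a_j for every pair.
Merge one congruence at a time:
  Start: x ≡ 10 (mod 18).
  Combine with x ≡ 8 (mod 10): gcd(18, 10) = 2; 8 - 10 = -2, which IS divisible by 2, so compatible.
    Write x = 10 + 18·t and substitute into x ≡ 8 (mod 10): 18·t ≡ 8 − 10 = -2 (mod 10).
    Divide the congruence (and modulus) by g = 2: 9·t ≡ -1 (mod 5).
    Reduce coefficients mod 5: 4·t ≡ 4 (mod 5).
    The inverse of 4 mod 5 is 4 (since 4·4 = 16 = 3·5 + 1), so t ≡ 4·4 = 16 ≡ 1 (mod 5).
    Then x = 10 + 18·1 = 28, valid modulo lcm(18, 10) = 90: x ≡ 28 (mod 90).
  Combine with x ≡ 4 (mod 6): gcd(90, 6) = 6; 4 - 28 = -24, which IS divisible by 6, so compatible.
    Write x = 28 + 90·t and substitute into x ≡ 4 (mod 6): 90·t ≡ 4 − 28 = -24 (mod 6).
    Divide the congruence (and modulus) by g = 6: 15·t ≡ -4 (mod 1).
    Modulo 1 every t works; take t = 0.
    Then x = 28 + 90·0 = 28, valid modulo lcm(90, 6) = 90: x ≡ 28 (mod 90).
Verify: 28 mod 18 = 10, 28 mod 10 = 8, 28 mod 6 = 4.

x ≡ 28 (mod 90).


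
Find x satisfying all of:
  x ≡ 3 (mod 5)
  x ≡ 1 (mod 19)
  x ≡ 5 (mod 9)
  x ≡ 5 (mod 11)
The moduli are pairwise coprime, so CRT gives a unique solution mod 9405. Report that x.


Product of moduli M = 5 · 19 · 9 · 11 = 9405.
Merge one congruence at a time:
  Start: x ≡ 3 (mod 5).
  Combine with x ≡ 1 (mod 19); new modulus lcm = 95.
    Write x = 3 + 5·t and substitute into x ≡ 1 (mod 19): 5·t ≡ 1 − 3 = -2 (mod 19).
    Reduce coefficients mod 19: 5·t ≡ 17 (mod 19).
    The inverse of 5 mod 19 is 4 (since 5·4 = 20 = 1·19 + 1), so t ≡ 4·17 = 68 ≡ 11 (mod 19).
    Then x = 3 + 5·11 = 58, valid modulo lcm(5, 19) = 95: x ≡ 58 (mod 95).
  Combine with x ≡ 5 (mod 9); new modulus lcm = 855.
    Write x = 58 + 95·t and substitute into x ≡ 5 (mod 9): 95·t ≡ 5 − 58 = -53 (mod 9).
    Reduce coefficients mod 9: 5·t ≡ 1 (mod 9).
    The inverse of 5 mod 9 is 2 (since 5·2 = 10 = 1·9 + 1), so t ≡ 2·1 = 2 ≡ 2 (mod 9).
    Then x = 58 + 95·2 = 248, valid modulo lcm(95, 9) = 855: x ≡ 248 (mod 855).
  Combine with x ≡ 5 (mod 11); new modulus lcm = 9405.
    Write x = 248 + 855·t and substitute into x ≡ 5 (mod 11): 855·t ≡ 5 − 248 = -243 (mod 11).
    Reduce coefficients mod 11: 8·t ≡ 10 (mod 11).
    The inverse of 8 mod 11 is 7 (since 8·7 = 56 = 5·11 + 1), so t ≡ 7·10 = 70 ≡ 4 (mod 11).
    Then x = 248 + 855·4 = 3668, valid modulo lcm(855, 11) = 9405: x ≡ 3668 (mod 9405).
Verify against each original: 3668 mod 5 = 3, 3668 mod 19 = 1, 3668 mod 9 = 5, 3668 mod 11 = 5.

x ≡ 3668 (mod 9405).


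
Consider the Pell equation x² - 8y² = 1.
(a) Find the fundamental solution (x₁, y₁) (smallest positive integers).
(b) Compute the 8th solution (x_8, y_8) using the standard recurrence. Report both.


Step 1: Find the fundamental solution (x₁, y₁) of x² - 8y² = 1.
  Expand √8 as a continued fraction. a₀ = ⌊√8⌋ = 2; iterate m_{k+1} = d_k·a_k − m_k, d_{k+1} = (8 − m_{k+1}²)/d_k, a_{k+1} = ⌊(a₀ + m_{k+1})/d_{k+1}⌋ (starting m₀ = 0, d₀ = 1), with convergents p_k = a_k·p_{k-1} + p_{k-2}, q_k = a_k·q_{k-1} + q_{k-2} (p₋₁ = 1, q₋₁ = 0):
  k = 0: a₀ = 2; p₀/q₀ = 2/1; p₀² − 8·q₀² = 4 − 8 = -4.
  k = 1: m = 2, d = 4, a = ⌊(2 + 2)/4⌋ = 1; p/q = (1·2 + 1)/(1·1 + 0) = 3/1; p² − 8·q² = 9 − 8 = 1.
  The first convergent with p² − 8·q² = 1 gives the fundamental solution (x₁, y₁) = (3, 1).
Step 2: Apply the recurrence (x_{n+1}, y_{n+1}) = (x₁x_n + 8y₁y_n, x₁y_n + y₁x_n) repeatedly.
  From (x_1, y_1) = (3, 1): x_2 = 3·3 + 8·1·1 = 17; y_2 = 3·1 + 1·3 = 6.
  From (x_2, y_2) = (17, 6): x_3 = 3·17 + 8·1·6 = 99; y_3 = 3·6 + 1·17 = 35.
  From (x_3, y_3) = (99, 35): x_4 = 3·99 + 8·1·35 = 577; y_4 = 3·35 + 1·99 = 204.
  From (x_4, y_4) = (577, 204): x_5 = 3·577 + 8·1·204 = 3363; y_5 = 3·204 + 1·577 = 1189.
  From (x_5, y_5) = (3363, 1189): x_6 = 3·3363 + 8·1·1189 = 19601; y_6 = 3·1189 + 1·3363 = 6930.
  From (x_6, y_6) = (19601, 6930): x_7 = 3·19601 + 8·1·6930 = 114243; y_7 = 3·6930 + 1·19601 = 40391.
  From (x_7, y_7) = (114243, 40391): x_8 = 3·114243 + 8·1·40391 = 665857; y_8 = 3·40391 + 1·114243 = 235416.
Step 3: Verify x_8² - 8·y_8² = 443365544449 - 443365544448 = 1 (should be 1). ✓

(x_1, y_1) = (3, 1); (x_8, y_8) = (665857, 235416).


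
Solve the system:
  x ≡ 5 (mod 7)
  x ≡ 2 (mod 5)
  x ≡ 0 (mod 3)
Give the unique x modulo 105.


Moduli 7, 5, 3 are pairwise coprime; by CRT there is a unique solution modulo M = 7 · 5 · 3 = 105.
Solve pairwise, accumulating the modulus:
  Start with x ≡ 5 (mod 7).
  Combine with x ≡ 2 (mod 5): since gcd(7, 5) = 1, we get a unique residue mod 35.
    Write x = 5 + 7·t and substitute into x ≡ 2 (mod 5): 7·t ≡ 2 − 5 = -3 (mod 5).
    Reduce coefficients mod 5: 2·t ≡ 2 (mod 5).
    The inverse of 2 mod 5 is 3 (since 2·3 = 6 = 1·5 + 1), so t ≡ 3·2 = 6 ≡ 1 (mod 5).
    Then x = 5 + 7·1 = 12, valid modulo lcm(7, 5) = 35: x ≡ 12 (mod 35).
  Combine with x ≡ 0 (mod 3): since gcd(35, 3) = 1, we get a unique residue mod 105.
    Write x = 12 + 35·t and substitute into x ≡ 0 (mod 3): 35·t ≡ 0 − 12 = -12 (mod 3).
    Reduce coefficients mod 3: 2·t ≡ 0 (mod 3).
    The inverse of 2 mod 3 is 2 (since 2·2 = 4 = 1·3 + 1), so t ≡ 2·0 = 0 ≡ 0 (mod 3).
    Then x = 12 + 35·0 = 12, valid modulo lcm(35, 3) = 105: x ≡ 12 (mod 105).
Verify: 12 mod 7 = 5 ✓, 12 mod 5 = 2 ✓, 12 mod 3 = 0 ✓.

x ≡ 12 (mod 105).


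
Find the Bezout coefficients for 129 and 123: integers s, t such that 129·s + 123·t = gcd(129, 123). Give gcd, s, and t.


Euclidean algorithm on (129, 123) — divide until remainder is 0:
  129 = 1 · 123 + 6
  123 = 20 · 6 + 3
  6 = 2 · 3 + 0
gcd(129, 123) = 3.
Track Bezout coefficients alongside the remainders: start with r₀ = 129 = a·1 + b·0 (s = 1, t = 0) and r₁ = 123 = a·0 + b·1 (s = 0, t = 1); each new remainder r_{k+1} = r_{k-1} − q_k·r_k inherits s_{k+1} = s_{k-1} − q_k·s_k, t_{k+1} = t_{k-1} − q_k·t_k, so r_k = a·s_k + b·t_k at every step:
  q = 1: r = 6, s = 1 − 1·0 = 1, t = 0 − 1·1 = -1  (check: 129·1 + 123·(-1) = 6)
  q = 20: r = 3, s = 0 − 20·1 = -20, t = 1 − 20·(-1) = 21  (check: 129·(-20) + 123·21 = 3)
The row with r = 3 (the gcd) gives the Bezout coefficients s = -20, t = 21.
Result: 129 · (-20) + 123 · (21) = 3.

gcd(129, 123) = 3; s = -20, t = 21 (check: 129·(-20) + 123·21 = 3).


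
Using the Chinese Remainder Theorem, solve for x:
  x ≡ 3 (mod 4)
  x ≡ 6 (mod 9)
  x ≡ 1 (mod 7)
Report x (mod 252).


Moduli 4, 9, 7 are pairwise coprime; by CRT there is a unique solution modulo M = 4 · 9 · 7 = 252.
Solve pairwise, accumulating the modulus:
  Start with x ≡ 3 (mod 4).
  Combine with x ≡ 6 (mod 9): since gcd(4, 9) = 1, we get a unique residue mod 36.
    Write x = 3 + 4·t and substitute into x ≡ 6 (mod 9): 4·t ≡ 6 − 3 = 3 (mod 9).
    The inverse of 4 mod 9 is 7 (since 4·7 = 28 = 3·9 + 1), so t ≡ 7·3 = 21 ≡ 3 (mod 9).
    Then x = 3 + 4·3 = 15, valid modulo lcm(4, 9) = 36: x ≡ 15 (mod 36).
  Combine with x ≡ 1 (mod 7): since gcd(36, 7) = 1, we get a unique residue mod 252.
    Write x = 15 + 36·t and substitute into x ≡ 1 (mod 7): 36·t ≡ 1 − 15 = -14 (mod 7).
    Reduce coefficients mod 7: 1·t ≡ 0 (mod 7).
    So t ≡ 0 (mod 7).
    Then x = 15 + 36·0 = 15, valid modulo lcm(36, 7) = 252: x ≡ 15 (mod 252).
Verify: 15 mod 4 = 3 ✓, 15 mod 9 = 6 ✓, 15 mod 7 = 1 ✓.

x ≡ 15 (mod 252).


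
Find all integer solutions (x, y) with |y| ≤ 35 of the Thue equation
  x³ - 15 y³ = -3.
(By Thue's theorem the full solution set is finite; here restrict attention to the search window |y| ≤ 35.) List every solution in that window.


The equation is x³ - 15y³ = -3. For fixed y, x³ = 15·y³ − 3, so a solution requires the RHS to be a perfect cube.
Strategy: iterate y from -35 to 35, compute RHS = 15·y³ − 3, and check whether it is a (positive or negative) perfect cube.
Check small values of y:
  y = 0: RHS = -3 is not a perfect cube.
  y = 1: RHS = 12 is not a perfect cube.
  y = -1: RHS = -18 is not a perfect cube.
  y = 2: RHS = 117 is not a perfect cube.
  y = -2: RHS = -123 is not a perfect cube.
  y = 3: RHS = 402 is not a perfect cube.
  y = -3: RHS = -408 is not a perfect cube.
Continuing the search up to |y| = 35 finds no solutions either.
No (x, y) in the scanned range satisfies the equation.

No integer solutions with |y| ≤ 35.


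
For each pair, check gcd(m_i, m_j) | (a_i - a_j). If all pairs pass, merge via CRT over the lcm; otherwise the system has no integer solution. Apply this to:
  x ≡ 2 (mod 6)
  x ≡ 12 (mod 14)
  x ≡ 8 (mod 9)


Moduli 6, 14, 9 are not pairwise coprime, so CRT works modulo lcm(m_i) when all pairwise compatibility conditions hold.
Pairwise compatibility: gcd(m_i, m_j) must divide a_i - a_j for every pair.
Merge one congruence at a time:
  Start: x ≡ 2 (mod 6).
  Combine with x ≡ 12 (mod 14): gcd(6, 14) = 2; 12 - 2 = 10, which IS divisible by 2, so compatible.
    Write x = 2 + 6·t and substitute into x ≡ 12 (mod 14): 6·t ≡ 12 − 2 = 10 (mod 14).
    Divide the congruence (and modulus) by g = 2: 3·t ≡ 5 (mod 7).
    The inverse of 3 mod 7 is 5 (since 3·5 = 15 = 2·7 + 1), so t ≡ 5·5 = 25 ≡ 4 (mod 7).
    Then x = 2 + 6·4 = 26, valid modulo lcm(6, 14) = 42: x ≡ 26 (mod 42).
  Combine with x ≡ 8 (mod 9): gcd(42, 9) = 3; 8 - 26 = -18, which IS divisible by 3, so compatible.
    Write x = 26 + 42·t and substitute into x ≡ 8 (mod 9): 42·t ≡ 8 − 26 = -18 (mod 9).
    Divide the congruence (and modulus) by g = 3: 14·t ≡ -6 (mod 3).
    Reduce coefficients mod 3: 2·t ≡ 0 (mod 3).
    The inverse of 2 mod 3 is 2 (since 2·2 = 4 = 1·3 + 1), so t ≡ 2·0 = 0 ≡ 0 (mod 3).
    Then x = 26 + 42·0 = 26, valid modulo lcm(42, 9) = 126: x ≡ 26 (mod 126).
Verify: 26 mod 6 = 2, 26 mod 14 = 12, 26 mod 9 = 8.

x ≡ 26 (mod 126).


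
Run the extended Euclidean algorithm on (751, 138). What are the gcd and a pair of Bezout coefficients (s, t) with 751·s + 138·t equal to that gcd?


Euclidean algorithm on (751, 138) — divide until remainder is 0:
  751 = 5 · 138 + 61
  138 = 2 · 61 + 16
  61 = 3 · 16 + 13
  16 = 1 · 13 + 3
  13 = 4 · 3 + 1
  3 = 3 · 1 + 0
gcd(751, 138) = 1.
Track Bezout coefficients alongside the remainders: start with r₀ = 751 = a·1 + b·0 (s = 1, t = 0) and r₁ = 138 = a·0 + b·1 (s = 0, t = 1); each new remainder r_{k+1} = r_{k-1} − q_k·r_k inherits s_{k+1} = s_{k-1} − q_k·s_k, t_{k+1} = t_{k-1} − q_k·t_k, so r_k = a·s_k + b·t_k at every step:
  q = 5: r = 61, s = 1 − 5·0 = 1, t = 0 − 5·1 = -5  (check: 751·1 + 138·(-5) = 61)
  q = 2: r = 16, s = 0 − 2·1 = -2, t = 1 − 2·(-5) = 11  (check: 751·(-2) + 138·11 = 16)
  q = 3: r = 13, s = 1 − 3·(-2) = 7, t = -5 − 3·11 = -38  (check: 751·7 + 138·(-38) = 13)
  q = 1: r = 3, s = -2 − 1·7 = -9, t = 11 − 1·(-38) = 49  (check: 751·(-9) + 138·49 = 3)
  q = 4: r = 1, s = 7 − 4·(-9) = 43, t = -38 − 4·49 = -234  (check: 751·43 + 138·(-234) = 1)
The row with r = 1 (the gcd) gives the Bezout coefficients s = 43, t = -234.
Result: 751 · (43) + 138 · (-234) = 1.

gcd(751, 138) = 1; s = 43, t = -234 (check: 751·43 + 138·(-234) = 1).


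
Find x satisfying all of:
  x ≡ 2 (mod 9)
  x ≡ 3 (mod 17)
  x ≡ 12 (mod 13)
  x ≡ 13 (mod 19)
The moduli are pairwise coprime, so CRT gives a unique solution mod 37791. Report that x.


Product of moduli M = 9 · 17 · 13 · 19 = 37791.
Merge one congruence at a time:
  Start: x ≡ 2 (mod 9).
  Combine with x ≡ 3 (mod 17); new modulus lcm = 153.
    Write x = 2 + 9·t and substitute into x ≡ 3 (mod 17): 9·t ≡ 3 − 2 = 1 (mod 17).
    The inverse of 9 mod 17 is 2 (since 9·2 = 18 = 1·17 + 1), so t ≡ 2·1 = 2 ≡ 2 (mod 17).
    Then x = 2 + 9·2 = 20, valid modulo lcm(9, 17) = 153: x ≡ 20 (mod 153).
  Combine with x ≡ 12 (mod 13); new modulus lcm = 1989.
    Write x = 20 + 153·t and substitute into x ≡ 12 (mod 13): 153·t ≡ 12 − 20 = -8 (mod 13).
    Reduce coefficients mod 13: 10·t ≡ 5 (mod 13).
    The inverse of 10 mod 13 is 4 (since 10·4 = 40 = 3·13 + 1), so t ≡ 4·5 = 20 ≡ 7 (mod 13).
    Then x = 20 + 153·7 = 1091, valid modulo lcm(153, 13) = 1989: x ≡ 1091 (mod 1989).
  Combine with x ≡ 13 (mod 19); new modulus lcm = 37791.
    Write x = 1091 + 1989·t and substitute into x ≡ 13 (mod 19): 1989·t ≡ 13 − 1091 = -1078 (mod 19).
    Reduce coefficients mod 19: 13·t ≡ 5 (mod 19).
    The inverse of 13 mod 19 is 3 (since 13·3 = 39 = 2·19 + 1), so t ≡ 3·5 = 15 ≡ 15 (mod 19).
    Then x = 1091 + 1989·15 = 30926, valid modulo lcm(1989, 19) = 37791: x ≡ 30926 (mod 37791).
Verify against each original: 30926 mod 9 = 2, 30926 mod 17 = 3, 30926 mod 13 = 12, 30926 mod 19 = 13.

x ≡ 30926 (mod 37791).
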